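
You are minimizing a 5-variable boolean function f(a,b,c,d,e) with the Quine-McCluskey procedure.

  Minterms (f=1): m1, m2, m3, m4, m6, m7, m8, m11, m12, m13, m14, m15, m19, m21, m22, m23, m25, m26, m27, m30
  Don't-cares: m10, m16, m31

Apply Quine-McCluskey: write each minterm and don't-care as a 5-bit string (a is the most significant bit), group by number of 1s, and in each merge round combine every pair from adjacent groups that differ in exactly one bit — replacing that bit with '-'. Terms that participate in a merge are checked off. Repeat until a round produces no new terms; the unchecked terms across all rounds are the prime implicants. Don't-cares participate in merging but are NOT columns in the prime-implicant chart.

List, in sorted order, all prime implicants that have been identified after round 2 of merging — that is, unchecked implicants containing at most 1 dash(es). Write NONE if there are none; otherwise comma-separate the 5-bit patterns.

[col 0] 00001*, 00010*, 00011*, 00100*, 00110*, 00111*, 01000*, 01010*, 01011*, 01100*, 01101*, 01110*, 01111*, 10000, 10011*, 10101*, 10110*, 10111*, 11001*, 11010*, 11011*, 11110*, 11111*
[col 1] -0011*, -0110*, -0111*, -1010*, -1011*, -1110*, -1111*, 0-010*, 0-011*, 0-100*, 0-110*, 0-111*, 00-10*, 00-11*, 000-1, 0001-*, 001-0*, 0011-*, 01-00*, 01-10*, 01-11*, 010-0*, 0101-*, 011-0*, 011-1*, 0110-*, 0111-*, 1-011*, 1-110*, 1-111*, 10-11*, 101-1, 1011-*, 11-10*, 11-11*, 110-1, 1101-*, 1111-*
[col 2] --011*, --110*, --111*, -0-11*, -011-*, -1-10*, -1-11*, -101-*, -111-*, 0--10*, 0--11*, 0-01-*, 0-1-0, 0-11-*, 00-1-*, 01--0, 01-1-*, 011--, 1--11*, 1-11-*, 11-1-*
[col 3] ---11, --11-, -1-1-, 0--1-
Prime implicants: ---11, --11-, -1-1-, 0--1-, 0-1-0, 000-1, 01--0, 011--, 10000, 101-1, 110-1

000-1, 10000, 101-1, 110-1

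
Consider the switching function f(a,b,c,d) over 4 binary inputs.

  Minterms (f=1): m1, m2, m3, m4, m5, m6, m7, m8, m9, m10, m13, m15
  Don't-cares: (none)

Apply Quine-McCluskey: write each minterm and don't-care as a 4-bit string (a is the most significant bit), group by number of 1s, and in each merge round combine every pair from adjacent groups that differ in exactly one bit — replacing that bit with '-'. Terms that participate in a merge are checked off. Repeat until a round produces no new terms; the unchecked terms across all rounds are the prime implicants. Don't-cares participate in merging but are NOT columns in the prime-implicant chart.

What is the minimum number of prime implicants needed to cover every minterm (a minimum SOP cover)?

size-2^0 implicants → 0001(✓)  0010(✓)  0011(✓)  0100(✓)  0101(✓)  0110(✓)  0111(✓)  1000(✓)  1001(✓)  1010(✓)  1101(✓)  1111(✓)
size-2^1 implicants → -001(✓)  -010  -101(✓)  -111(✓)  0-01(✓)  0-10(✓)  0-11(✓)  00-1(✓)  001-(✓)  01-0(✓)  01-1(✓)  010-(✓)  011-(✓)  1-01(✓)  10-0  100-  11-1(✓)
size-2^2 implicants → --01  -1-1  0--1  0-1-  01--
Unchecked terms (primes): --01, -010, -1-1, 0--1, 0-1-, 01--, 10-0, 100-
Minterm coverage:
  m1 ⊆ --01,0--1
  m2 ⊆ -010,0-1-
  m3 ⊆ 0--1,0-1-
  m4 ⊆ 01-- [E]
  m5 ⊆ --01,-1-1,0--1,01--
  m6 ⊆ 0-1-,01--
  m7 ⊆ -1-1,0--1,0-1-,01--
  m8 ⊆ 10-0,100-
  m9 ⊆ --01,100-
  m10 ⊆ -010,10-0
  m13 ⊆ --01,-1-1
  m15 ⊆ -1-1 [E]
E = {-1-1, 01--}
Petrick residual → --01, 0-1-, 10-0
Cover = c'd + bd + a'c + a'b + ab'd'  |cover|=5

5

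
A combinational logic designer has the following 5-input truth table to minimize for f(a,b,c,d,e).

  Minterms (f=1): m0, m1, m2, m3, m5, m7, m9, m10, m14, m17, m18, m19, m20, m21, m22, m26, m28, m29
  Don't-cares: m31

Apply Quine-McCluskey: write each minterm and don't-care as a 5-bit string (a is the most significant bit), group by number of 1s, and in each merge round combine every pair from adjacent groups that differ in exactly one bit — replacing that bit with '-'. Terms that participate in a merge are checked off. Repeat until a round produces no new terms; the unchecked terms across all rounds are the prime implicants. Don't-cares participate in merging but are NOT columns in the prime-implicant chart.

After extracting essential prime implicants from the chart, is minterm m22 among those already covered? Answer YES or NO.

NO

[col 0] 00000*, 00001*, 00010*, 00011*, 00101*, 00111*, 01001*, 01010*, 01110*, 10001*, 10010*, 10011*, 10100*, 10101*, 10110*, 11010*, 11100*, 11101*, 11111*
[col 1] -0001*, -0010*, -0011*, -0101*, -1010*, 0-001, 0-010*, 00-01*, 00-11*, 000-0*, 000-1*, 0000-*, 0001-*, 001-1*, 01-10, 1-010*, 1-100*, 1-101*, 10-01*, 10-10, 100-1*, 1001-*, 101-0, 1010-*, 111-1, 1110-*
[col 2] --010, -0-01, -00-1, -001-, 00--1, 000--, 1-10-
Prime implicants: --010, -0-01, -00-1, -001-, 0-001, 00--1, 000--, 01-10, 1-10-, 10-10, 101-0, 111-1
PI chart (minterm → PIs covering it):
  0 | 000--  (sole → essential)
  1 | -0-01,-00-1,0-001,00--1,000--
  2 | --010,-001-,000--
  3 | -00-1,-001-,00--1,000--
  5 | -0-01,00--1
  7 | 00--1  (sole → essential)
  9 | 0-001  (sole → essential)
  10 | --010,01-10
  14 | 01-10  (sole → essential)
  17 | -0-01,-00-1
  18 | --010,-001-,10-10
  19 | -00-1,-001-
  20 | 1-10-,101-0
  21 | -0-01,1-10-
  22 | 10-10,101-0
  26 | --010  (sole → essential)
  28 | 1-10-  (sole → essential)
  29 | 1-10-,111-1
Essential prime implicants: --010, 0-001, 00--1, 000--, 01-10, 1-10-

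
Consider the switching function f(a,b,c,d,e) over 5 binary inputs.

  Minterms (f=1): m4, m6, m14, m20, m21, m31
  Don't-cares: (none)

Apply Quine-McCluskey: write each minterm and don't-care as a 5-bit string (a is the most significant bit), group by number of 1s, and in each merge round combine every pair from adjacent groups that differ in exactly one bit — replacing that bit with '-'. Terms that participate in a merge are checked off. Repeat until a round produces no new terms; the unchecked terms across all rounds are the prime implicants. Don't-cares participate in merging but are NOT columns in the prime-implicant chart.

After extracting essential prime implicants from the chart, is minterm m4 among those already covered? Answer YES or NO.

NO

[col 0] 00100*, 00110*, 01110*, 10100*, 10101*, 11111
[col 1] -0100, 0-110, 001-0, 1010-
Prime implicants: -0100, 0-110, 001-0, 1010-, 11111
PI chart (minterm → PIs covering it):
  4 | -0100,001-0
  6 | 0-110,001-0
  14 | 0-110  (sole → essential)
  20 | -0100,1010-
  21 | 1010-  (sole → essential)
  31 | 11111  (sole → essential)
Essential prime implicants: 0-110, 1010-, 11111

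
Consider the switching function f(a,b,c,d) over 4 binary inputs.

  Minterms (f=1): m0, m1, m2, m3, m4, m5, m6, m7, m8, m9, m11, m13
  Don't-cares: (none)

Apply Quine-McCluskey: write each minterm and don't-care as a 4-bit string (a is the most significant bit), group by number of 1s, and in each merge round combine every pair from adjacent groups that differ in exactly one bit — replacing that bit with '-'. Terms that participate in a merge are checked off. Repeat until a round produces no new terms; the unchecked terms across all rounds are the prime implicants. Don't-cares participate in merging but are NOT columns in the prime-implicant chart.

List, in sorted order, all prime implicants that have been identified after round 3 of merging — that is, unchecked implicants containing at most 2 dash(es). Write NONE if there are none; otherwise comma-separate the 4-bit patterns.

--01, -0-1, -00-

size-2^0 implicants → 0000(✓)  0001(✓)  0010(✓)  0011(✓)  0100(✓)  0101(✓)  0110(✓)  0111(✓)  1000(✓)  1001(✓)  1011(✓)  1101(✓)
size-2^1 implicants → -000(✓)  -001(✓)  -011(✓)  -101(✓)  0-00(✓)  0-01(✓)  0-10(✓)  0-11(✓)  00-0(✓)  00-1(✓)  000-(✓)  001-(✓)  01-0(✓)  01-1(✓)  010-(✓)  011-(✓)  1-01(✓)  10-1(✓)  100-(✓)
size-2^2 implicants → --01  -0-1  -00-  0--0(✓)  0--1(✓)  0-0-(✓)  0-1-(✓)  00--(✓)  01--(✓)
size-2^3 implicants → 0---
Unchecked terms (primes): --01, -0-1, -00-, 0---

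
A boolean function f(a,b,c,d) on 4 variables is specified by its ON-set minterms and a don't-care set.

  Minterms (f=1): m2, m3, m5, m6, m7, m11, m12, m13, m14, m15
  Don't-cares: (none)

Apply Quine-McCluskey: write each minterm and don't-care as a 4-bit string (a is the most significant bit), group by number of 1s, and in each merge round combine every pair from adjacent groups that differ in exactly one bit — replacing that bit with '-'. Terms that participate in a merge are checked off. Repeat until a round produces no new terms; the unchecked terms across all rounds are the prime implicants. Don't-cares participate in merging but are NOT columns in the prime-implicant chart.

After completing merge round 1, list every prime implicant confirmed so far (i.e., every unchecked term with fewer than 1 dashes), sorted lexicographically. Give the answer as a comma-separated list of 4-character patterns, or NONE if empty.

NONE

Round 0: 0010✓ 0011✓ 0101✓ 0110✓ 0111✓ 1011✓ 1100✓ 1101✓ 1110✓ 1111✓
Round 1: -011✓ -101✓ -110✓ -111✓ 0-10✓ 0-11✓ 001-✓ 01-1✓ 011-✓ 1-11✓ 11-0✓ 11-1✓ 110-✓ 111-✓
Round 2: --11 -1-1 -11- 0-1- 11--
PIs = {--11, -1-1, -11-, 0-1-, 11--}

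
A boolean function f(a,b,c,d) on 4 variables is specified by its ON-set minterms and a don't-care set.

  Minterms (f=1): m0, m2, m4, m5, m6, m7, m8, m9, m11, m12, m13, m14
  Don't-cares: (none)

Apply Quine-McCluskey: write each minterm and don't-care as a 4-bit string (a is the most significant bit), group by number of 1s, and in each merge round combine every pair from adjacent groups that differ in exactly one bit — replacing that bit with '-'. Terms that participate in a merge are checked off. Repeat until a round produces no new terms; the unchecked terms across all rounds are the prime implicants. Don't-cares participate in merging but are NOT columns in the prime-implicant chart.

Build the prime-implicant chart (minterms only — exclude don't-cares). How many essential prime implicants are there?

4

[col 0] 0000*, 0010*, 0100*, 0101*, 0110*, 0111*, 1000*, 1001*, 1011*, 1100*, 1101*, 1110*
[col 1] -000*, -100*, -101*, -110*, 0-00*, 0-10*, 00-0*, 01-0*, 01-1*, 010-*, 011-*, 1-00*, 1-01*, 10-1, 100-*, 11-0*, 110-*
[col 2] --00, -1-0, -10-, 0--0, 01--, 1-0-
Prime implicants: --00, -1-0, -10-, 0--0, 01--, 1-0-, 10-1
PI chart (minterm → PIs covering it):
  0 | --00,0--0
  2 | 0--0  (sole → essential)
  4 | --00,-1-0,-10-,0--0,01--
  5 | -10-,01--
  6 | -1-0,0--0,01--
  7 | 01--  (sole → essential)
  8 | --00,1-0-
  9 | 1-0-,10-1
  11 | 10-1  (sole → essential)
  12 | --00,-1-0,-10-,1-0-
  13 | -10-,1-0-
  14 | -1-0  (sole → essential)
Essential prime implicants: -1-0, 0--0, 01--, 10-1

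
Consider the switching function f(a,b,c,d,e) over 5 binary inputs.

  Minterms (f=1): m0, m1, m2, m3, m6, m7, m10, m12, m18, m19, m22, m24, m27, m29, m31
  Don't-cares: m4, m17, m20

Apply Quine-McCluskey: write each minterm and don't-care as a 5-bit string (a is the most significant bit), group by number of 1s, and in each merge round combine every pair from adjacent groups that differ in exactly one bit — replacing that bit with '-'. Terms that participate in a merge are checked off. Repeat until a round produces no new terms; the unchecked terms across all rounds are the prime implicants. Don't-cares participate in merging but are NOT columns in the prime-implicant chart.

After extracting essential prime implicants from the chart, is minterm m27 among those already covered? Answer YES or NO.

Round 0: 00000✓ 00001✓ 00010✓ 00011✓ 00100✓ 00110✓ 00111✓ 01010✓ 01100✓ 10001✓ 10010✓ 10011✓ 10100✓ 10110✓ 11000 11011✓ 11101✓ 11111✓
Round 1: -0001✓ -0010✓ -0011✓ -0100✓ -0110✓ 0-010 0-100 00-00✓ 00-10✓ 00-11✓ 000-0✓ 000-1✓ 0000-✓ 0001-✓ 001-0✓ 0011-✓ 1-011 10-10✓ 100-1✓ 1001-✓ 101-0✓ 11-11 111-1
Round 2: -0-10 -00-1 -001- -01-0 00--0 00-1- 000--
PIs = {-0-10, -00-1, -001-, -01-0, 0-010, 0-100, 00--0, 00-1-, 000--, 1-011, 11-11, 11000, 111-1}
Coverage chart:
  m0: 00--0,000--
  m1: -00-1,000--
  m2: -0-10,-001-,0-010,00--0,00-1-,000--
  m3: -00-1,-001-,00-1-,000--
  m6: -0-10,-01-0,00--0,00-1-
  m7: 00-1- ←essential
  m10: 0-010 ←essential
  m12: 0-100 ←essential
  m18: -0-10,-001-
  m19: -00-1,-001-,1-011
  m22: -0-10,-01-0
  m24: 11000 ←essential
  m27: 1-011,11-11
  m29: 111-1 ←essential
  m31: 11-11,111-1
Essential: 0-010, 0-100, 00-1-, 11000, 111-1

NO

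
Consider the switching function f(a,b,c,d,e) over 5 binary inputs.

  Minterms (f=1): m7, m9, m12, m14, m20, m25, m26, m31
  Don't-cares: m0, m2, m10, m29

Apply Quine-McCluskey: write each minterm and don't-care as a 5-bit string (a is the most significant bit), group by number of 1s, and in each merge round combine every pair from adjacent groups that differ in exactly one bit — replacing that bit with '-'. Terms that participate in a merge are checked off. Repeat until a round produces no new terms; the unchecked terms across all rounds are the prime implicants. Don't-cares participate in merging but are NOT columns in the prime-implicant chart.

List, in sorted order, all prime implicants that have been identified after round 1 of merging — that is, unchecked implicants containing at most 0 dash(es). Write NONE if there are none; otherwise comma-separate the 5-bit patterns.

Round 0: 00000✓ 00010✓ 00111 01001✓ 01010✓ 01100✓ 01110✓ 10100 11001✓ 11010✓ 11101✓ 11111✓
Round 1: -1001 -1010 0-010 000-0 01-10 011-0 11-01 111-1
PIs = {-1001, -1010, 0-010, 000-0, 00111, 01-10, 011-0, 10100, 11-01, 111-1}

00111, 10100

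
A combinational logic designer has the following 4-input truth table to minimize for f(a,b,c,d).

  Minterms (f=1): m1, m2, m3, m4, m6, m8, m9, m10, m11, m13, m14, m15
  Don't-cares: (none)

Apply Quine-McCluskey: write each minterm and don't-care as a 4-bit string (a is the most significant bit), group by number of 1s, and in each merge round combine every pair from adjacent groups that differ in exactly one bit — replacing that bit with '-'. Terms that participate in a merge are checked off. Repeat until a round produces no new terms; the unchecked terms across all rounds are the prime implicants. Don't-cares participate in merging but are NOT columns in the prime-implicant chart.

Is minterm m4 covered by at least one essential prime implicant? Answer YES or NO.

Round 0: 0001✓ 0010✓ 0011✓ 0100✓ 0110✓ 1000✓ 1001✓ 1010✓ 1011✓ 1101✓ 1110✓ 1111✓
Round 1: -001✓ -010✓ -011✓ -110✓ 0-10✓ 00-1✓ 001-✓ 01-0 1-01✓ 1-10✓ 1-11✓ 10-0✓ 10-1✓ 100-✓ 101-✓ 11-1✓ 111-✓
Round 2: --10 -0-1 -01- 1--1 1-1- 10--
PIs = {--10, -0-1, -01-, 01-0, 1--1, 1-1-, 10--}
Coverage chart:
  m1: -0-1 ←essential
  m2: --10,-01-
  m3: -0-1,-01-
  m4: 01-0 ←essential
  m6: --10,01-0
  m8: 10-- ←essential
  m9: -0-1,1--1,10--
  m10: --10,-01-,1-1-,10--
  m11: -0-1,-01-,1--1,1-1-,10--
  m13: 1--1 ←essential
  m14: --10,1-1-
  m15: 1--1,1-1-
Essential: -0-1, 01-0, 1--1, 10--

YES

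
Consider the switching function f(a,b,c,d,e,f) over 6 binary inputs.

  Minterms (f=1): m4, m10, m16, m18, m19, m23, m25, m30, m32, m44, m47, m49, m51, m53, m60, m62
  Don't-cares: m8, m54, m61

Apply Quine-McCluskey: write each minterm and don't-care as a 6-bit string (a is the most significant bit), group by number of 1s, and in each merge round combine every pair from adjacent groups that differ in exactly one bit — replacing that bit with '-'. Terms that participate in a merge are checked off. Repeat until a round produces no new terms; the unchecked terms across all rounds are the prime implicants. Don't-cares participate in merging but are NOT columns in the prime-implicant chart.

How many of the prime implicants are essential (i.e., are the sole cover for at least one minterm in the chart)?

9

size-2^0 implicants → 000100  001000(✓)  001010(✓)  010000(✓)  010010(✓)  010011(✓)  010111(✓)  011001  011110(✓)  100000  101100(✓)  101111  110001(✓)  110011(✓)  110101(✓)  110110(✓)  111100(✓)  111101(✓)  111110(✓)
size-2^1 implicants → -10011  -11110  0010-0  010-11  0100-0  01001-  1-1100  11-101  11-110  110-01  1100-1  1111-0  11110-
Unchecked terms (primes): -10011, -11110, 000100, 0010-0, 010-11, 0100-0, 01001-, 011001, 1-1100, 100000, 101111, 11-101, 11-110, 110-01, 1100-1, 1111-0, 11110-
Minterm coverage:
  m4 ⊆ 000100 [E]
  m10 ⊆ 0010-0 [E]
  m16 ⊆ 0100-0 [E]
  m18 ⊆ 0100-0,01001-
  m19 ⊆ -10011,010-11,01001-
  m23 ⊆ 010-11 [E]
  m25 ⊆ 011001 [E]
  m30 ⊆ -11110 [E]
  m32 ⊆ 100000 [E]
  m44 ⊆ 1-1100 [E]
  m47 ⊆ 101111 [E]
  m49 ⊆ 110-01,1100-1
  m51 ⊆ -10011,1100-1
  m53 ⊆ 11-101,110-01
  m60 ⊆ 1-1100,1111-0,11110-
  m62 ⊆ -11110,11-110,1111-0
E = {-11110, 000100, 0010-0, 010-11, 0100-0, 011001, 1-1100, 100000, 101111}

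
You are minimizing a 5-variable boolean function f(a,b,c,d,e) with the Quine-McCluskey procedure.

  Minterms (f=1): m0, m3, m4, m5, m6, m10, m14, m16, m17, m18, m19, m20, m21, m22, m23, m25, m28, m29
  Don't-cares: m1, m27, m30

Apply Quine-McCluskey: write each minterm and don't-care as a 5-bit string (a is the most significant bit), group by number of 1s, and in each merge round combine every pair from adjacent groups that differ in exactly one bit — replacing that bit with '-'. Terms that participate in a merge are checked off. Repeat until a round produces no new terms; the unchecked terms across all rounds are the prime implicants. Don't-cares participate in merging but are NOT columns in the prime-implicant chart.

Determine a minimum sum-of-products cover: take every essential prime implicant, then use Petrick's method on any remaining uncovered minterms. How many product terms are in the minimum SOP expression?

[col 0] 00000*, 00001*, 00011*, 00100*, 00101*, 00110*, 01010*, 01110*, 10000*, 10001*, 10010*, 10011*, 10100*, 10101*, 10110*, 10111*, 11001*, 11011*, 11100*, 11101*, 11110*
[col 1] -0000*, -0001*, -0011*, -0100*, -0101*, -0110*, -1110*, 0-110*, 00-00*, 00-01*, 000-1*, 0000-*, 001-0*, 0010-*, 01-10, 1-001*, 1-011*, 1-100*, 1-101*, 1-110*, 10-00*, 10-01*, 10-10*, 10-11*, 100-0*, 100-1*, 1000-*, 1001-*, 101-0*, 101-1*, 1010-*, 1011-*, 11-01*, 110-1*, 111-0*, 1110-*
[col 2] --110, -0-00*, -0-01*, -00-1, -000-*, -01-0, -010-*, 00-0-*, 1--01, 1-0-1, 1-1-0, 1-10-, 10--0*, 10--1*, 10-0-*, 10-1-*, 100--*, 101--*
[col 3] -0-0-, 10---
Prime implicants: --110, -0-0-, -00-1, -01-0, 01-10, 1--01, 1-0-1, 1-1-0, 1-10-, 10---
PI chart (minterm → PIs covering it):
  0 | -0-0-  (sole → essential)
  3 | -00-1  (sole → essential)
  4 | -0-0-,-01-0
  5 | -0-0-  (sole → essential)
  6 | --110,-01-0
  10 | 01-10  (sole → essential)
  14 | --110,01-10
  16 | -0-0-,10---
  17 | -0-0-,-00-1,1--01,1-0-1,10---
  18 | 10---  (sole → essential)
  19 | -00-1,1-0-1,10---
  20 | -0-0-,-01-0,1-1-0,1-10-,10---
  21 | -0-0-,1--01,1-10-,10---
  22 | --110,-01-0,1-1-0,10---
  23 | 10---  (sole → essential)
  25 | 1--01,1-0-1
  28 | 1-1-0,1-10-
  29 | 1--01,1-10-
Essential prime implicants: -0-0-, -00-1, 01-10, 10---
Petrick residual → --110, 1--01, 1-1-0
Minimum SOP uses 7 PIs: cde' + b'd' + b'c'e + a'bde' + ad'e + ace' + ab'

7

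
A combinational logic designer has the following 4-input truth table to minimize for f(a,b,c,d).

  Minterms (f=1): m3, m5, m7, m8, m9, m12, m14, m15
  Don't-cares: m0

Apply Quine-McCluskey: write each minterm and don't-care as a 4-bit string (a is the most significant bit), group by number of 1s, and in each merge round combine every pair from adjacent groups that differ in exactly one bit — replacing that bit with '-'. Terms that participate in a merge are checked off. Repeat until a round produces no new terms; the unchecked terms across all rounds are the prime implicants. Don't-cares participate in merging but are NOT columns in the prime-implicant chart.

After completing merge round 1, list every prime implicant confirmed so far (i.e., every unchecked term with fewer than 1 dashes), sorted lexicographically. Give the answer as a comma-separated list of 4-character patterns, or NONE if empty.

NONE

size-2^0 implicants → 0000(✓)  0011(✓)  0101(✓)  0111(✓)  1000(✓)  1001(✓)  1100(✓)  1110(✓)  1111(✓)
size-2^1 implicants → -000  -111  0-11  01-1  1-00  100-  11-0  111-
Unchecked terms (primes): -000, -111, 0-11, 01-1, 1-00, 100-, 11-0, 111-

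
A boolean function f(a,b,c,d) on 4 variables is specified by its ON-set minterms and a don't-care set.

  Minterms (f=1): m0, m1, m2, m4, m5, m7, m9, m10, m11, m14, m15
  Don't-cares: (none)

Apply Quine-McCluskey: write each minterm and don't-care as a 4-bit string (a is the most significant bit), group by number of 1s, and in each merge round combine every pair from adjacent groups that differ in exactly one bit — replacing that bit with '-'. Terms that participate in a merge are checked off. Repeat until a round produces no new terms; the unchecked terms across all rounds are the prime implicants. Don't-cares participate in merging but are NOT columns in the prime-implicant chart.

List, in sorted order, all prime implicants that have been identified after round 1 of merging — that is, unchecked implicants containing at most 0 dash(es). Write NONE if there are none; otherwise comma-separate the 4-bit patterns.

[col 0] 0000*, 0001*, 0010*, 0100*, 0101*, 0111*, 1001*, 1010*, 1011*, 1110*, 1111*
[col 1] -001, -010, -111, 0-00*, 0-01*, 00-0, 000-*, 01-1, 010-*, 1-10*, 1-11*, 10-1, 101-*, 111-*
[col 2] 0-0-, 1-1-
Prime implicants: -001, -010, -111, 0-0-, 00-0, 01-1, 1-1-, 10-1

NONE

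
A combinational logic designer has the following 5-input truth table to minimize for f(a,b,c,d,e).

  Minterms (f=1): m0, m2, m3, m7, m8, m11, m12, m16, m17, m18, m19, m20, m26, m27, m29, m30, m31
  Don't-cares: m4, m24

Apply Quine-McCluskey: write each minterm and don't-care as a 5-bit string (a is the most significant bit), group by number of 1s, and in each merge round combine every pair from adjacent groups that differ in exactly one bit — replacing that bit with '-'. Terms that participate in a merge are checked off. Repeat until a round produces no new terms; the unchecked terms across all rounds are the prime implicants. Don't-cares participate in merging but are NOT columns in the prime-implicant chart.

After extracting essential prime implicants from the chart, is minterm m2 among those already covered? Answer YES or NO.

[col 0] 00000*, 00010*, 00011*, 00100*, 00111*, 01000*, 01011*, 01100*, 10000*, 10001*, 10010*, 10011*, 10100*, 11000*, 11010*, 11011*, 11101*, 11110*, 11111*
[col 1] -0000*, -0010*, -0011*, -0100*, -1000*, -1011*, 0-000*, 0-011*, 0-100*, 00-00*, 00-11, 000-0*, 0001-*, 01-00*, 1-000*, 1-010*, 1-011*, 10-00*, 100-0*, 100-1*, 1000-*, 1001-*, 11-10*, 11-11*, 110-0*, 1101-*, 111-1, 1111-*
[col 2] --000, --011, -0-00, -00-0, -001-, 0--00, 1-0-0, 1-01-, 100--, 11-1-
Prime implicants: --000, --011, -0-00, -00-0, -001-, 0--00, 00-11, 1-0-0, 1-01-, 100--, 11-1-, 111-1
PI chart (minterm → PIs covering it):
  0 | --000,-0-00,-00-0,0--00
  2 | -00-0,-001-
  3 | --011,-001-,00-11
  7 | 00-11  (sole → essential)
  8 | --000,0--00
  11 | --011  (sole → essential)
  12 | 0--00  (sole → essential)
  16 | --000,-0-00,-00-0,1-0-0,100--
  17 | 100--  (sole → essential)
  18 | -00-0,-001-,1-0-0,1-01-,100--
  19 | --011,-001-,1-01-,100--
  20 | -0-00  (sole → essential)
  26 | 1-0-0,1-01-,11-1-
  27 | --011,1-01-,11-1-
  29 | 111-1  (sole → essential)
  30 | 11-1-  (sole → essential)
  31 | 11-1-,111-1
Essential prime implicants: --011, -0-00, 0--00, 00-11, 100--, 11-1-, 111-1

NO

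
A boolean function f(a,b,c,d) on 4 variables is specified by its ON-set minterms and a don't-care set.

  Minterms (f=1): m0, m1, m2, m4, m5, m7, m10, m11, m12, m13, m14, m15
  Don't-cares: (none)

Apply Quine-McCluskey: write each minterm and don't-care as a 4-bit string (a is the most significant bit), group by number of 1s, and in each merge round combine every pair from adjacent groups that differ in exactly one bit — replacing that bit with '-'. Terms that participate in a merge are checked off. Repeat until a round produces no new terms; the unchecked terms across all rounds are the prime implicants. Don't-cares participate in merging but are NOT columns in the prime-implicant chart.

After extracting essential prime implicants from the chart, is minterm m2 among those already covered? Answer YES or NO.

Round 0: 0000✓ 0001✓ 0010✓ 0100✓ 0101✓ 0111✓ 1010✓ 1011✓ 1100✓ 1101✓ 1110✓ 1111✓
Round 1: -010 -100✓ -101✓ -111✓ 0-00✓ 0-01✓ 00-0 000-✓ 01-1✓ 010-✓ 1-10✓ 1-11✓ 101-✓ 11-0✓ 11-1✓ 110-✓ 111-✓
Round 2: -1-1 -10- 0-0- 1-1- 11--
PIs = {-010, -1-1, -10-, 0-0-, 00-0, 1-1-, 11--}
Coverage chart:
  m0: 0-0-,00-0
  m1: 0-0- ←essential
  m2: -010,00-0
  m4: -10-,0-0-
  m5: -1-1,-10-,0-0-
  m7: -1-1 ←essential
  m10: -010,1-1-
  m11: 1-1- ←essential
  m12: -10-,11--
  m13: -1-1,-10-,11--
  m14: 1-1-,11--
  m15: -1-1,1-1-,11--
Essential: -1-1, 0-0-, 1-1-

NO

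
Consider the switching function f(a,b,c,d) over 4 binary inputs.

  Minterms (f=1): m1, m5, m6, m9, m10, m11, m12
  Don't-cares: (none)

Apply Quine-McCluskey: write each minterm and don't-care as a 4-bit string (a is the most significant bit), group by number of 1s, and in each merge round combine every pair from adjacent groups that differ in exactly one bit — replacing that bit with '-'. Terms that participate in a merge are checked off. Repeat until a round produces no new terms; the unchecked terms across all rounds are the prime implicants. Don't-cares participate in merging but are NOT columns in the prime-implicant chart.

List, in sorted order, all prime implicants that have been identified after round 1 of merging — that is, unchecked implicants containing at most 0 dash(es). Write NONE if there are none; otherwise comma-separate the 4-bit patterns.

[col 0] 0001*, 0101*, 0110, 1001*, 1010*, 1011*, 1100
[col 1] -001, 0-01, 10-1, 101-
Prime implicants: -001, 0-01, 0110, 10-1, 101-, 1100

0110, 1100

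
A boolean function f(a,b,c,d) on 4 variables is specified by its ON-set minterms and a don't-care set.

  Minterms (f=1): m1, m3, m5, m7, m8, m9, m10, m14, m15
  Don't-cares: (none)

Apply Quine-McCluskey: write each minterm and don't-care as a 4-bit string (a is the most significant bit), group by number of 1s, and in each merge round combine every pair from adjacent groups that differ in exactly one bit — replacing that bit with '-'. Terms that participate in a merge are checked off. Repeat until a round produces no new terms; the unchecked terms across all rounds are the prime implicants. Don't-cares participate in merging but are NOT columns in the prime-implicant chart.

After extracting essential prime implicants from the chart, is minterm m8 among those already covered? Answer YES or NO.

Round 0: 0001✓ 0011✓ 0101✓ 0111✓ 1000✓ 1001✓ 1010✓ 1110✓ 1111✓
Round 1: -001 -111 0-01✓ 0-11✓ 00-1✓ 01-1✓ 1-10 10-0 100- 111-
Round 2: 0--1
PIs = {-001, -111, 0--1, 1-10, 10-0, 100-, 111-}
Coverage chart:
  m1: -001,0--1
  m3: 0--1 ←essential
  m5: 0--1 ←essential
  m7: -111,0--1
  m8: 10-0,100-
  m9: -001,100-
  m10: 1-10,10-0
  m14: 1-10,111-
  m15: -111,111-
Essential: 0--1

NO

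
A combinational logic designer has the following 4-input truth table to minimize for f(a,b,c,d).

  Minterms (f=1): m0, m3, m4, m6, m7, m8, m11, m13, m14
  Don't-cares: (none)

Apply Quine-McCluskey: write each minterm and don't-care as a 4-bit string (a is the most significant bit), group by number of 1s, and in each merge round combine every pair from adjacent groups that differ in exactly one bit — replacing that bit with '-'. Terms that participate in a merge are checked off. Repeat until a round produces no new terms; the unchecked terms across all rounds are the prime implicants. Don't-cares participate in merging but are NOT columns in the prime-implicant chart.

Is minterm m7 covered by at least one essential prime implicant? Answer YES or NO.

Round 0: 0000✓ 0011✓ 0100✓ 0110✓ 0111✓ 1000✓ 1011✓ 1101 1110✓
Round 1: -000 -011 -110 0-00 0-11 01-0 011-
PIs = {-000, -011, -110, 0-00, 0-11, 01-0, 011-, 1101}
Coverage chart:
  m0: -000,0-00
  m3: -011,0-11
  m4: 0-00,01-0
  m6: -110,01-0,011-
  m7: 0-11,011-
  m8: -000 ←essential
  m11: -011 ←essential
  m13: 1101 ←essential
  m14: -110 ←essential
Essential: -000, -011, -110, 1101

NO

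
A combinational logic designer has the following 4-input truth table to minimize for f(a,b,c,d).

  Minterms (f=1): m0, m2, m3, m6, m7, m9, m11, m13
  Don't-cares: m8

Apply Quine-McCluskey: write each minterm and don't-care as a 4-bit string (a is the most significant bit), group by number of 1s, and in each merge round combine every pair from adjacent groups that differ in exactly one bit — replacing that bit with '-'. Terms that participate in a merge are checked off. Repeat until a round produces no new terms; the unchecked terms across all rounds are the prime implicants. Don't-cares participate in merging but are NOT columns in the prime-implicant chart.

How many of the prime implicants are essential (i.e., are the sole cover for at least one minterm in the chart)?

2

[col 0] 0000*, 0010*, 0011*, 0110*, 0111*, 1000*, 1001*, 1011*, 1101*
[col 1] -000, -011, 0-10*, 0-11*, 00-0, 001-*, 011-*, 1-01, 10-1, 100-
[col 2] 0-1-
Prime implicants: -000, -011, 0-1-, 00-0, 1-01, 10-1, 100-
PI chart (minterm → PIs covering it):
  0 | -000,00-0
  2 | 0-1-,00-0
  3 | -011,0-1-
  6 | 0-1-  (sole → essential)
  7 | 0-1-  (sole → essential)
  9 | 1-01,10-1,100-
  11 | -011,10-1
  13 | 1-01  (sole → essential)
Essential prime implicants: 0-1-, 1-01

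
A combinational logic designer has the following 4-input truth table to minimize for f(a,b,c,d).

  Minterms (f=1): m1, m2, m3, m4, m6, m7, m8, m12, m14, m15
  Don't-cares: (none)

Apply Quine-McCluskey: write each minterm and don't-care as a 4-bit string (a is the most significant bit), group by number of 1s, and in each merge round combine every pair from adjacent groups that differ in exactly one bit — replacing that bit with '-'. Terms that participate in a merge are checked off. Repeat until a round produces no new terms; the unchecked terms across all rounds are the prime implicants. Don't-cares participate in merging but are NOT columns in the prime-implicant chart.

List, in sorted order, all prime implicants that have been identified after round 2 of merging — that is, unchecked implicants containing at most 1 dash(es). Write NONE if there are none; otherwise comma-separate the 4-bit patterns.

00-1, 1-00

size-2^0 implicants → 0001(✓)  0010(✓)  0011(✓)  0100(✓)  0110(✓)  0111(✓)  1000(✓)  1100(✓)  1110(✓)  1111(✓)
size-2^1 implicants → -100(✓)  -110(✓)  -111(✓)  0-10(✓)  0-11(✓)  00-1  001-(✓)  01-0(✓)  011-(✓)  1-00  11-0(✓)  111-(✓)
size-2^2 implicants → -1-0  -11-  0-1-
Unchecked terms (primes): -1-0, -11-, 0-1-, 00-1, 1-00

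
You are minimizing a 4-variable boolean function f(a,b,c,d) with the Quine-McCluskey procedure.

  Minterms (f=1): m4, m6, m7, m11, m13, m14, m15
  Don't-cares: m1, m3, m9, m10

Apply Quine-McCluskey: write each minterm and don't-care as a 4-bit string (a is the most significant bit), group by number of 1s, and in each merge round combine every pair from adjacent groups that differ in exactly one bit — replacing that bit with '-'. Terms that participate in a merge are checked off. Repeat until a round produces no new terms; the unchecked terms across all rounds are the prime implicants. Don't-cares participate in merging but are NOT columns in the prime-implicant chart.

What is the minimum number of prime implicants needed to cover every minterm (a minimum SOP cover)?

3

Round 0: 0001✓ 0011✓ 0100✓ 0110✓ 0111✓ 1001✓ 1010✓ 1011✓ 1101✓ 1110✓ 1111✓
Round 1: -001✓ -011✓ -110✓ -111✓ 0-11✓ 00-1✓ 01-0 011-✓ 1-01✓ 1-10✓ 1-11✓ 10-1✓ 101-✓ 11-1✓ 111-✓
Round 2: --11 -0-1 -11- 1--1 1-1-
PIs = {--11, -0-1, -11-, 01-0, 1--1, 1-1-}
Coverage chart:
  m4: 01-0 ←essential
  m6: -11-,01-0
  m7: --11,-11-
  m11: --11,-0-1,1--1,1-1-
  m13: 1--1 ←essential
  m14: -11-,1-1-
  m15: --11,-11-,1--1,1-1-
Essential: 01-0, 1--1
Petrick residual → -11-
Min cover (3 terms): bc + a'bd' + ad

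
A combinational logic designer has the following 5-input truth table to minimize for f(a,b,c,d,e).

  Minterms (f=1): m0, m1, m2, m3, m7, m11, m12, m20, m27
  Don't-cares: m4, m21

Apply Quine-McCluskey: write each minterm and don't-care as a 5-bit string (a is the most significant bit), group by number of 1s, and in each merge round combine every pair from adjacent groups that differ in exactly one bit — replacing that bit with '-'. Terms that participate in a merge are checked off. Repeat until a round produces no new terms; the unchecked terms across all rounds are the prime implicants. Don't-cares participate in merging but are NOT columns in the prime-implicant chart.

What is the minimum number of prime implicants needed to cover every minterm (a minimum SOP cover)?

size-2^0 implicants → 00000(✓)  00001(✓)  00010(✓)  00011(✓)  00100(✓)  00111(✓)  01011(✓)  01100(✓)  10100(✓)  10101(✓)  11011(✓)
size-2^1 implicants → -0100  -1011  0-011  0-100  00-00  00-11  000-0(✓)  000-1(✓)  0000-(✓)  0001-(✓)  1010-
size-2^2 implicants → 000--
Unchecked terms (primes): -0100, -1011, 0-011, 0-100, 00-00, 00-11, 000--, 1010-
Minterm coverage:
  m0 ⊆ 00-00,000--
  m1 ⊆ 000-- [E]
  m2 ⊆ 000-- [E]
  m3 ⊆ 0-011,00-11,000--
  m7 ⊆ 00-11 [E]
  m11 ⊆ -1011,0-011
  m12 ⊆ 0-100 [E]
  m20 ⊆ -0100,1010-
  m27 ⊆ -1011 [E]
E = {-1011, 0-100, 00-11, 000--}
Petrick residual → -0100
Cover = b'cd'e' + bc'de + a'cd'e' + a'b'de + a'b'c'  |cover|=5

5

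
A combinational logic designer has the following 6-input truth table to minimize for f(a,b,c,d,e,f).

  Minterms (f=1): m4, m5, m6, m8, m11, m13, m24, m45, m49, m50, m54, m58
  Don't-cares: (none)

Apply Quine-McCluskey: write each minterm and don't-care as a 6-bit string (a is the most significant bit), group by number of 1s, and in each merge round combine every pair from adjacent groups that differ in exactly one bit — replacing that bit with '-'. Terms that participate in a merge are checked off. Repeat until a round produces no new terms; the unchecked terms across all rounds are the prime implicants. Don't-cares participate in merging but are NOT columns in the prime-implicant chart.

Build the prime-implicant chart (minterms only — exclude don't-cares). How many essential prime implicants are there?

size-2^0 implicants → 000100(✓)  000101(✓)  000110(✓)  001000(✓)  001011  001101(✓)  011000(✓)  101101(✓)  110001  110010(✓)  110110(✓)  111010(✓)
size-2^1 implicants → -01101  0-1000  00-101  0001-0  00010-  11-010  110-10
Unchecked terms (primes): -01101, 0-1000, 00-101, 0001-0, 00010-, 001011, 11-010, 110-10, 110001
Minterm coverage:
  m4 ⊆ 0001-0,00010-
  m5 ⊆ 00-101,00010-
  m6 ⊆ 0001-0 [E]
  m8 ⊆ 0-1000 [E]
  m11 ⊆ 001011 [E]
  m13 ⊆ -01101,00-101
  m24 ⊆ 0-1000 [E]
  m45 ⊆ -01101 [E]
  m49 ⊆ 110001 [E]
  m50 ⊆ 11-010,110-10
  m54 ⊆ 110-10 [E]
  m58 ⊆ 11-010 [E]
E = {-01101, 0-1000, 0001-0, 001011, 11-010, 110-10, 110001}

7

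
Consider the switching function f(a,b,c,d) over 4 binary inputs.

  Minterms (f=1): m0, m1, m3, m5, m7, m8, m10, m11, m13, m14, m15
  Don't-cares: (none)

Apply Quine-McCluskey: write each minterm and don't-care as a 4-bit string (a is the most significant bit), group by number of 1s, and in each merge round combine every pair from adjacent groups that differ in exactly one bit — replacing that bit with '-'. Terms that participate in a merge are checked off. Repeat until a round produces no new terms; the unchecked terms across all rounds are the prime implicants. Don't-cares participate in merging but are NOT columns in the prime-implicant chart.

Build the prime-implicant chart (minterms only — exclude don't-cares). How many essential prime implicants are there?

2

Round 0: 0000✓ 0001✓ 0011✓ 0101✓ 0111✓ 1000✓ 1010✓ 1011✓ 1101✓ 1110✓ 1111✓
Round 1: -000 -011✓ -101✓ -111✓ 0-01✓ 0-11✓ 00-1✓ 000- 01-1✓ 1-10✓ 1-11✓ 10-0 101-✓ 11-1✓ 111-✓
Round 2: --11 -1-1 0--1 1-1-
PIs = {--11, -000, -1-1, 0--1, 000-, 1-1-, 10-0}
Coverage chart:
  m0: -000,000-
  m1: 0--1,000-
  m3: --11,0--1
  m5: -1-1,0--1
  m7: --11,-1-1,0--1
  m8: -000,10-0
  m10: 1-1-,10-0
  m11: --11,1-1-
  m13: -1-1 ←essential
  m14: 1-1- ←essential
  m15: --11,-1-1,1-1-
Essential: -1-1, 1-1-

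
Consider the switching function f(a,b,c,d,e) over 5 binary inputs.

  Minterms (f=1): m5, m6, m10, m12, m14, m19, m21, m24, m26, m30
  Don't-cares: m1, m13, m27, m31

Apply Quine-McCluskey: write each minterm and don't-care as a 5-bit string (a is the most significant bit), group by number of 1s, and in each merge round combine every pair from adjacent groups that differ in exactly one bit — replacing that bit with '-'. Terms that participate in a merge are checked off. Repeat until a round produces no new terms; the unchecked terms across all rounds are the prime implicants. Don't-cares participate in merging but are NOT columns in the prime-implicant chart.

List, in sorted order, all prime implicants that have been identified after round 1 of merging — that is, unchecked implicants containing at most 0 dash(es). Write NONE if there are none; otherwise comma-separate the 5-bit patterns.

NONE

[col 0] 00001*, 00101*, 00110*, 01010*, 01100*, 01101*, 01110*, 10011*, 10101*, 11000*, 11010*, 11011*, 11110*, 11111*
[col 1] -0101, -1010*, -1110*, 0-101, 0-110, 00-01, 01-10*, 011-0, 0110-, 1-011, 11-10*, 11-11*, 110-0, 1101-*, 1111-*
[col 2] -1-10, 11-1-
Prime implicants: -0101, -1-10, 0-101, 0-110, 00-01, 011-0, 0110-, 1-011, 11-1-, 110-0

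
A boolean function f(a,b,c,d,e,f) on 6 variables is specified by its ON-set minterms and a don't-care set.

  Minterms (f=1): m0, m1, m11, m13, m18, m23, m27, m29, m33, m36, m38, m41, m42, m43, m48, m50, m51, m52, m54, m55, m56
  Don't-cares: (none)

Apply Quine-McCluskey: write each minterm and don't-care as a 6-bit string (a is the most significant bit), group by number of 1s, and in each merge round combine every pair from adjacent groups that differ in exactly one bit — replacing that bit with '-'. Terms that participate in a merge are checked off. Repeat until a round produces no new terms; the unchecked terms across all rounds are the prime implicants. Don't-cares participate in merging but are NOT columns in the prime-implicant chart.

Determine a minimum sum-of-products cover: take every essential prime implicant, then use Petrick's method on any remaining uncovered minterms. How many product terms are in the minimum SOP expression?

10

size-2^0 implicants → 000000(✓)  000001(✓)  001011(✓)  001101(✓)  010010(✓)  010111(✓)  011011(✓)  011101(✓)  100001(✓)  100100(✓)  100110(✓)  101001(✓)  101010(✓)  101011(✓)  110000(✓)  110010(✓)  110011(✓)  110100(✓)  110110(✓)  110111(✓)  111000(✓)
size-2^1 implicants → -00001  -01011  -10010  -10111  0-1011  0-1101  00000-  1-0100(✓)  1-0110(✓)  10-001  1001-0(✓)  1010-1  10101-  11-000  110-00(✓)  110-10(✓)  110-11(✓)  1100-0(✓)  11001-(✓)  1101-0(✓)  11011-(✓)
size-2^2 implicants → 1-01-0  110--0  110-1-
Unchecked terms (primes): -00001, -01011, -10010, -10111, 0-1011, 0-1101, 00000-, 1-01-0, 10-001, 1010-1, 10101-, 11-000, 110--0, 110-1-
Minterm coverage:
  m0 ⊆ 00000- [E]
  m1 ⊆ -00001,00000-
  m11 ⊆ -01011,0-1011
  m13 ⊆ 0-1101 [E]
  m18 ⊆ -10010 [E]
  m23 ⊆ -10111 [E]
  m27 ⊆ 0-1011 [E]
  m29 ⊆ 0-1101 [E]
  m33 ⊆ -00001,10-001
  m36 ⊆ 1-01-0 [E]
  m38 ⊆ 1-01-0 [E]
  m41 ⊆ 10-001,1010-1
  m42 ⊆ 10101- [E]
  m43 ⊆ -01011,1010-1,10101-
  m48 ⊆ 11-000,110--0
  m50 ⊆ -10010,110--0,110-1-
  m51 ⊆ 110-1- [E]
  m52 ⊆ 1-01-0,110--0
  m54 ⊆ 1-01-0,110--0,110-1-
  m55 ⊆ -10111,110-1-
  m56 ⊆ 11-000 [E]
E = {-10010, -10111, 0-1011, 0-1101, 00000-, 1-01-0, 10101-, 11-000, 110-1-}
Petrick residual → 10-001
Cover = bc'd'ef' + bc'def + a'cd'ef + a'cde'f + a'b'c'd'e' + ac'df' + ab'd'e'f + ab'cd'e + abd'e'f' + abc'e  |cover|=10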